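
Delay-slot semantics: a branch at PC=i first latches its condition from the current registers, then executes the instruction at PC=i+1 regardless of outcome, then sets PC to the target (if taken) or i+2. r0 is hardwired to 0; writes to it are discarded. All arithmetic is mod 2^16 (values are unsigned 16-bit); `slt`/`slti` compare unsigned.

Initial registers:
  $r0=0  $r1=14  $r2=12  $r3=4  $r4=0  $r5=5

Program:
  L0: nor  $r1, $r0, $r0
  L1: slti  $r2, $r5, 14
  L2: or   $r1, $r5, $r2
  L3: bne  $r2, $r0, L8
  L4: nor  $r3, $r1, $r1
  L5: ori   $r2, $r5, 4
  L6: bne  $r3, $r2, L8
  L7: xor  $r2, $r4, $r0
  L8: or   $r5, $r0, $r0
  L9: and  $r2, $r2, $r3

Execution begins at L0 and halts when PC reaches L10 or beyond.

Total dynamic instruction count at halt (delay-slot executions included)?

#0 nor  $r1, $r0, $r0 ; 0/65535/12/4/0/5
#1 slti  $r2, $r5, 14 ; 0/65535/1/4/0/5
#2 or   $r1, $r5, $r2 ; 0/5/1/4/0/5
#3 bne  $r2, $r0, L8 ; 0/5/1/4/0/5 ; →target
#4 nor  $r3, $r1, $r1 ; 0/5/1/65530/0/5
#8 or   $r5, $r0, $r0 ; 0/5/1/65530/0/0
#9 and  $r2, $r2, $r3 ; 0/5/0/65530/0/0

7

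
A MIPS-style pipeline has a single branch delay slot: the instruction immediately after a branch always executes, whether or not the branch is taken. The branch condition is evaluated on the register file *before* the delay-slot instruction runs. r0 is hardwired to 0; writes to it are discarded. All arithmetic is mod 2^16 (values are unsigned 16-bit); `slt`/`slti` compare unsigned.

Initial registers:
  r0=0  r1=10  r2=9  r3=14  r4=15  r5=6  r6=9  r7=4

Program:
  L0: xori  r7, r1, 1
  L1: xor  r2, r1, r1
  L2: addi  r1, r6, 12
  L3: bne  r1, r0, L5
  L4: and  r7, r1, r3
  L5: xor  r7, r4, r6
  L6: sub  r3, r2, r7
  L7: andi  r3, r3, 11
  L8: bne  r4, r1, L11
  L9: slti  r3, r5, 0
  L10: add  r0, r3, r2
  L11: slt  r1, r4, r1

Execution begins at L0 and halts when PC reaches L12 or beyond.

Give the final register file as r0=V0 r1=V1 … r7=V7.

PC=0  xori  r7, r1, 1        | r0=0 r1=10 r2=9 r3=14 r4=15 r5=6 r6=9 r7=11
PC=1  xor  r2, r1, r1        | r0=0 r1=10 r2=0 r3=14 r4=15 r5=6 r6=9 r7=11
PC=2  addi  r1, r6, 12       | r0=0 r1=21 r2=0 r3=14 r4=15 r5=6 r6=9 r7=11
PC=3  bne  r1, r0, L5        | r0=0 r1=21 r2=0 r3=14 r4=15 r5=6 r6=9 r7=11  [TAKEN]
PC=4  and  r7, r1, r3        | r0=0 r1=21 r2=0 r3=14 r4=15 r5=6 r6=9 r7=4
PC=5  xor  r7, r4, r6        | r0=0 r1=21 r2=0 r3=14 r4=15 r5=6 r6=9 r7=6
PC=6  sub  r3, r2, r7        | r0=0 r1=21 r2=0 r3=65530 r4=15 r5=6 r6=9 r7=6
PC=7  andi  r3, r3, 11       | r0=0 r1=21 r2=0 r3=10 r4=15 r5=6 r6=9 r7=6
PC=8  bne  r4, r1, L11       | r0=0 r1=21 r2=0 r3=10 r4=15 r5=6 r6=9 r7=6  [TAKEN]
PC=9  slti  r3, r5, 0        | r0=0 r1=21 r2=0 r3=0 r4=15 r5=6 r6=9 r7=6
PC=11 slt  r1, r4, r1        | r0=0 r1=1 r2=0 r3=0 r4=15 r5=6 r6=9 r7=6

r0=0 r1=1 r2=0 r3=0 r4=15 r5=6 r6=9 r7=6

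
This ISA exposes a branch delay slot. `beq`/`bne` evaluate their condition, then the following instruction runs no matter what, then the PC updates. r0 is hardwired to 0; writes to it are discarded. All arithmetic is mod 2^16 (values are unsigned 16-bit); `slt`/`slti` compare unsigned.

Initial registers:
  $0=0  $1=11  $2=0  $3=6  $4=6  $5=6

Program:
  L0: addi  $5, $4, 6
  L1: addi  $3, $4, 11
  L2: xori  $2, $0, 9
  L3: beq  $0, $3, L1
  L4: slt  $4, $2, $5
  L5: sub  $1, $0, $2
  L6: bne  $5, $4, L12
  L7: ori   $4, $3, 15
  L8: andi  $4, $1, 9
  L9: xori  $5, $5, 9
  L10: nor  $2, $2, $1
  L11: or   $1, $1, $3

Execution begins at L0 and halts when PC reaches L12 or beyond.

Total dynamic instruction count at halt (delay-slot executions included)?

8

[0] addi  $5, $4, 6  →  {$0:0, $1:11, $2:0, $3:6, $4:6, $5:12}
[1] addi  $3, $4, 11  →  {$0:0, $1:11, $2:0, $3:17, $4:6, $5:12}
[2] xori  $2, $0, 9  →  {$0:0, $1:11, $2:9, $3:17, $4:6, $5:12}
[3] beq  $0, $3, L1  →  {$0:0, $1:11, $2:9, $3:17, $4:6, $5:12}  ⟨branch fallthrough⟩
[4] slt  $4, $2, $5  →  {$0:0, $1:11, $2:9, $3:17, $4:1, $5:12}
[5] sub  $1, $0, $2  →  {$0:0, $1:65527, $2:9, $3:17, $4:1, $5:12}
[6] bne  $5, $4, L12  →  {$0:0, $1:65527, $2:9, $3:17, $4:1, $5:12}  ⟨branch taken⟩
[7] ori   $4, $3, 15  →  {$0:0, $1:65527, $2:9, $3:17, $4:31, $5:12}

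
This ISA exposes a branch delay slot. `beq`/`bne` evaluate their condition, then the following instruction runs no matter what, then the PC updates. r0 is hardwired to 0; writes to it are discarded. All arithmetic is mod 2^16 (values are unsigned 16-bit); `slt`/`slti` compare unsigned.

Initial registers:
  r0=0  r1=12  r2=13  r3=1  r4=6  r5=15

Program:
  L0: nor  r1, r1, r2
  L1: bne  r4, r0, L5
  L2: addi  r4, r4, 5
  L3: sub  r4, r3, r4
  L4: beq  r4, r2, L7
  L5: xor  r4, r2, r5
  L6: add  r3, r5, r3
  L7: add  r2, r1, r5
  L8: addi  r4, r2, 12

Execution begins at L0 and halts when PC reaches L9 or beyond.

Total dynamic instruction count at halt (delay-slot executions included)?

7

  step pc=0: nor  r1, r1, r2  regs=(0,65522,13,1,6,15)
  step pc=1: bne  r4, r0, L5  cond=T  regs=(0,65522,13,1,6,15)
  step pc=2: addi  r4, r4, 5  regs=(0,65522,13,1,11,15)
  step pc=5: xor  r4, r2, r5  regs=(0,65522,13,1,2,15)
  step pc=6: add  r3, r5, r3  regs=(0,65522,13,16,2,15)
  step pc=7: add  r2, r1, r5  regs=(0,65522,1,16,2,15)
  step pc=8: addi  r4, r2, 12  regs=(0,65522,1,16,13,15)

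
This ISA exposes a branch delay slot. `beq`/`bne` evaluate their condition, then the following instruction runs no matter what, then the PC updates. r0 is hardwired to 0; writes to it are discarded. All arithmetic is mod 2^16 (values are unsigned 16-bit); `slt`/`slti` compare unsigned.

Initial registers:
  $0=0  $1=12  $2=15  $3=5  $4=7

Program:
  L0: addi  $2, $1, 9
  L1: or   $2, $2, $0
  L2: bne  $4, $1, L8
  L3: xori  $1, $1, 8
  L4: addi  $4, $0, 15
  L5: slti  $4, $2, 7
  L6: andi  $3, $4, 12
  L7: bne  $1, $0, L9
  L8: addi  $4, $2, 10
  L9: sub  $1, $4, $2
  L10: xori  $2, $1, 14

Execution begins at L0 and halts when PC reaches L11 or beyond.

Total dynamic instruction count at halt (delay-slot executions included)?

7

#0 addi  $2, $1, 9 ; 0/12/21/5/7
#1 or   $2, $2, $0 ; 0/12/21/5/7
#2 bne  $4, $1, L8 ; 0/12/21/5/7 ; →target
#3 xori  $1, $1, 8 ; 0/4/21/5/7
#8 addi  $4, $2, 10 ; 0/4/21/5/31
#9 sub  $1, $4, $2 ; 0/10/21/5/31
#10 xori  $2, $1, 14 ; 0/10/4/5/31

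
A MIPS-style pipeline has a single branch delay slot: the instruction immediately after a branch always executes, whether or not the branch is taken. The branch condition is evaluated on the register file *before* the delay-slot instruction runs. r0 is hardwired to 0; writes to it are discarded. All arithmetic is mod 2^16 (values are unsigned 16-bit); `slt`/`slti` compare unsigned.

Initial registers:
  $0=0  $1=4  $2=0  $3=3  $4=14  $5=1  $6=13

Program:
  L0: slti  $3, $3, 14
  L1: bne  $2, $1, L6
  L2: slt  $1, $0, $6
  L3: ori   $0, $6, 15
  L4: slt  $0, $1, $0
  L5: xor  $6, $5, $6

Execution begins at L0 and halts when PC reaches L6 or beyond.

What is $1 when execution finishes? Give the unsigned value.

1

  step pc=0: slti  $3, $3, 14  regs=(0,4,0,1,14,1,13)
  step pc=1: bne  $2, $1, L6  cond=T  regs=(0,4,0,1,14,1,13)
  step pc=2: slt  $1, $0, $6  regs=(0,1,0,1,14,1,13)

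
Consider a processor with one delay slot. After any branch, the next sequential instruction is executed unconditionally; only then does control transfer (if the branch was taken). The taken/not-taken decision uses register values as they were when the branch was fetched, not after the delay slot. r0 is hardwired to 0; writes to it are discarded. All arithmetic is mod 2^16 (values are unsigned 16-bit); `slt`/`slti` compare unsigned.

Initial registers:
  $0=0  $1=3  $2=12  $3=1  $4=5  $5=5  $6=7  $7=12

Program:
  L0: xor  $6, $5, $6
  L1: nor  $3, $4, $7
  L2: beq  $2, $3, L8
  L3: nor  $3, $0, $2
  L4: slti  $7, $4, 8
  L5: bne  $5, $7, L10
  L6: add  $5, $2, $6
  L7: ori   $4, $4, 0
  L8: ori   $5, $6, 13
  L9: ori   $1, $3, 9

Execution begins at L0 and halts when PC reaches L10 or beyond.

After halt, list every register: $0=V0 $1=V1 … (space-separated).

$0=0 $1=3 $2=12 $3=65523 $4=5 $5=14 $6=2 $7=1

[0] xor  $6, $5, $6  →  {$0:0, $1:3, $2:12, $3:1, $4:5, $5:5, $6:2, $7:12}
[1] nor  $3, $4, $7  →  {$0:0, $1:3, $2:12, $3:65522, $4:5, $5:5, $6:2, $7:12}
[2] beq  $2, $3, L8  →  {$0:0, $1:3, $2:12, $3:65522, $4:5, $5:5, $6:2, $7:12}  ⟨branch fallthrough⟩
[3] nor  $3, $0, $2  →  {$0:0, $1:3, $2:12, $3:65523, $4:5, $5:5, $6:2, $7:12}
[4] slti  $7, $4, 8  →  {$0:0, $1:3, $2:12, $3:65523, $4:5, $5:5, $6:2, $7:1}
[5] bne  $5, $7, L10  →  {$0:0, $1:3, $2:12, $3:65523, $4:5, $5:5, $6:2, $7:1}  ⟨branch taken⟩
[6] add  $5, $2, $6  →  {$0:0, $1:3, $2:12, $3:65523, $4:5, $5:14, $6:2, $7:1}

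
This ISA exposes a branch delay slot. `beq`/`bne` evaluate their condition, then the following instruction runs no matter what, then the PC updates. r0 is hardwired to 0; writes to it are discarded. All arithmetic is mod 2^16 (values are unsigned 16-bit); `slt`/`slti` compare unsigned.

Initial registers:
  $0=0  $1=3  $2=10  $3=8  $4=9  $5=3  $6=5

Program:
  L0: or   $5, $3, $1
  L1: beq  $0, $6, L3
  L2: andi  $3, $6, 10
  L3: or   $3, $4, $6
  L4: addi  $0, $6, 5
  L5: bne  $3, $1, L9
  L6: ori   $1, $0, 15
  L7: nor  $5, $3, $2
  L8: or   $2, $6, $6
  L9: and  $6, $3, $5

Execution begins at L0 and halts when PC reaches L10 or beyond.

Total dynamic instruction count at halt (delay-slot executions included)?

8

PC=0  or   $5, $3, $1        | $0=0 $1=3 $2=10 $3=8 $4=9 $5=11 $6=5
PC=1  beq  $0, $6, L3        | $0=0 $1=3 $2=10 $3=8 $4=9 $5=11 $6=5  [not taken]
PC=2  andi  $3, $6, 10       | $0=0 $1=3 $2=10 $3=0 $4=9 $5=11 $6=5
PC=3  or   $3, $4, $6        | $0=0 $1=3 $2=10 $3=13 $4=9 $5=11 $6=5
PC=4  addi  $0, $6, 5        | $0=0 $1=3 $2=10 $3=13 $4=9 $5=11 $6=5
PC=5  bne  $3, $1, L9        | $0=0 $1=3 $2=10 $3=13 $4=9 $5=11 $6=5  [TAKEN]
PC=6  ori   $1, $0, 15       | $0=0 $1=15 $2=10 $3=13 $4=9 $5=11 $6=5
PC=9  and  $6, $3, $5        | $0=0 $1=15 $2=10 $3=13 $4=9 $5=11 $6=9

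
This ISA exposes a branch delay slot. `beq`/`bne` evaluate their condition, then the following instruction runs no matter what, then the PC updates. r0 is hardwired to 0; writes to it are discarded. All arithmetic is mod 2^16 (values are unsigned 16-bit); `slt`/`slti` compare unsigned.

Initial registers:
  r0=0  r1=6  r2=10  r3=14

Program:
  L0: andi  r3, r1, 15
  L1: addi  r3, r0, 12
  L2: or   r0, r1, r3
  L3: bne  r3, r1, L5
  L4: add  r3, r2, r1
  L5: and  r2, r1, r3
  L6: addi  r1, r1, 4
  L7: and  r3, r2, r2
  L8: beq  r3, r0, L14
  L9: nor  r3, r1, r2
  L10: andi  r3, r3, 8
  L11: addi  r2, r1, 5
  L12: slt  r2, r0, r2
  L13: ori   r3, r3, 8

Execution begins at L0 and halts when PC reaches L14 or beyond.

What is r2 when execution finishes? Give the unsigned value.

PC=0  andi  r3, r1, 15       | r0=0 r1=6 r2=10 r3=6
PC=1  addi  r3, r0, 12       | r0=0 r1=6 r2=10 r3=12
PC=2  or   r0, r1, r3        | r0=0 r1=6 r2=10 r3=12
PC=3  bne  r3, r1, L5        | r0=0 r1=6 r2=10 r3=12  [TAKEN]
PC=4  add  r3, r2, r1        | r0=0 r1=6 r2=10 r3=16
PC=5  and  r2, r1, r3        | r0=0 r1=6 r2=0 r3=16
PC=6  addi  r1, r1, 4        | r0=0 r1=10 r2=0 r3=16
PC=7  and  r3, r2, r2        | r0=0 r1=10 r2=0 r3=0
PC=8  beq  r3, r0, L14       | r0=0 r1=10 r2=0 r3=0  [TAKEN]
PC=9  nor  r3, r1, r2        | r0=0 r1=10 r2=0 r3=65525

0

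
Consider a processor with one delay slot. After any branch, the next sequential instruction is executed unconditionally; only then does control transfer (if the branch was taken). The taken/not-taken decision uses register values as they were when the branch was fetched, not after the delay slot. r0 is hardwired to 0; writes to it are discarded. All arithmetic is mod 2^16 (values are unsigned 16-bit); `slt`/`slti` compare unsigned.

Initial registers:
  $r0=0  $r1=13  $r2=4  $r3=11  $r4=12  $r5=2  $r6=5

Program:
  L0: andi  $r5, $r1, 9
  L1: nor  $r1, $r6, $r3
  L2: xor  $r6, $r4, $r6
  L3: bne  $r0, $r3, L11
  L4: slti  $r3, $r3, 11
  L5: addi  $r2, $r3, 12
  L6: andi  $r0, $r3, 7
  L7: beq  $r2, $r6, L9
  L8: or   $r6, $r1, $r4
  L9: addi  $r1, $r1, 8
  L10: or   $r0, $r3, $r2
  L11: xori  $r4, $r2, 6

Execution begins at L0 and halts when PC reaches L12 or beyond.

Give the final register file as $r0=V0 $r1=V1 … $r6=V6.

$r0=0 $r1=65520 $r2=4 $r3=0 $r4=2 $r5=9 $r6=9

PC=0  andi  $r5, $r1, 9      | $r0=0 $r1=13 $r2=4 $r3=11 $r4=12 $r5=9 $r6=5
PC=1  nor  $r1, $r6, $r3     | $r0=0 $r1=65520 $r2=4 $r3=11 $r4=12 $r5=9 $r6=5
PC=2  xor  $r6, $r4, $r6     | $r0=0 $r1=65520 $r2=4 $r3=11 $r4=12 $r5=9 $r6=9
PC=3  bne  $r0, $r3, L11     | $r0=0 $r1=65520 $r2=4 $r3=11 $r4=12 $r5=9 $r6=9  [TAKEN]
PC=4  slti  $r3, $r3, 11     | $r0=0 $r1=65520 $r2=4 $r3=0 $r4=12 $r5=9 $r6=9
PC=11 xori  $r4, $r2, 6      | $r0=0 $r1=65520 $r2=4 $r3=0 $r4=2 $r5=9 $r6=9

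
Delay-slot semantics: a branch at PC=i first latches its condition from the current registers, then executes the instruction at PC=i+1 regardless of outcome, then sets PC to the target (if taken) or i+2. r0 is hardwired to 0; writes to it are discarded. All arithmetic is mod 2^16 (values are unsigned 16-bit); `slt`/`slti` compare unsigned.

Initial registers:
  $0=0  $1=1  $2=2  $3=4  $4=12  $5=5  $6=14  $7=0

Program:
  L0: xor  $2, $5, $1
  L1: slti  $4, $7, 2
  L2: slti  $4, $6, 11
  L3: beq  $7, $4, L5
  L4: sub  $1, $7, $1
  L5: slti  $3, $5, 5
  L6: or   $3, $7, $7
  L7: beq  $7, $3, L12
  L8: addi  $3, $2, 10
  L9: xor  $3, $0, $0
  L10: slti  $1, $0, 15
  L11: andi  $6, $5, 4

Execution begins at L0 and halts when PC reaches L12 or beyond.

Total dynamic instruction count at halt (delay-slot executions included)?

9

  step pc=0: xor  $2, $5, $1  regs=(0,1,4,4,12,5,14,0)
  step pc=1: slti  $4, $7, 2  regs=(0,1,4,4,1,5,14,0)
  step pc=2: slti  $4, $6, 11  regs=(0,1,4,4,0,5,14,0)
  step pc=3: beq  $7, $4, L5  cond=T  regs=(0,1,4,4,0,5,14,0)
  step pc=4: sub  $1, $7, $1  regs=(0,65535,4,4,0,5,14,0)
  step pc=5: slti  $3, $5, 5  regs=(0,65535,4,0,0,5,14,0)
  step pc=6: or   $3, $7, $7  regs=(0,65535,4,0,0,5,14,0)
  step pc=7: beq  $7, $3, L12  cond=T  regs=(0,65535,4,0,0,5,14,0)
  step pc=8: addi  $3, $2, 10  regs=(0,65535,4,14,0,5,14,0)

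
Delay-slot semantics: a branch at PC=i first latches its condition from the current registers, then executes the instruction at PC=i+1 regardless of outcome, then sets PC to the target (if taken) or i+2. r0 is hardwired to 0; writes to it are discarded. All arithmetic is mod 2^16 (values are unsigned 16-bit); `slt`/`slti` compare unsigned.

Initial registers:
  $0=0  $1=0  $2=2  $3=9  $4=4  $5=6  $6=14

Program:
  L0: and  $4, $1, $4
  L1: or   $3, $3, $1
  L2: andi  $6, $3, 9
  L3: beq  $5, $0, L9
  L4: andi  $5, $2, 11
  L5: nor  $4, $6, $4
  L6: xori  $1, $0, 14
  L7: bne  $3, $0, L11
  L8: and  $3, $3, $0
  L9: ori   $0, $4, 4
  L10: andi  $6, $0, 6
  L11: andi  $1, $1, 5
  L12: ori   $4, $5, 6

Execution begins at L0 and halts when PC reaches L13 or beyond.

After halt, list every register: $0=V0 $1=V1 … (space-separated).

PC=0  and  $4, $1, $4        | $0=0 $1=0 $2=2 $3=9 $4=0 $5=6 $6=14
PC=1  or   $3, $3, $1        | $0=0 $1=0 $2=2 $3=9 $4=0 $5=6 $6=14
PC=2  andi  $6, $3, 9        | $0=0 $1=0 $2=2 $3=9 $4=0 $5=6 $6=9
PC=3  beq  $5, $0, L9        | $0=0 $1=0 $2=2 $3=9 $4=0 $5=6 $6=9  [not taken]
PC=4  andi  $5, $2, 11       | $0=0 $1=0 $2=2 $3=9 $4=0 $5=2 $6=9
PC=5  nor  $4, $6, $4        | $0=0 $1=0 $2=2 $3=9 $4=65526 $5=2 $6=9
PC=6  xori  $1, $0, 14       | $0=0 $1=14 $2=2 $3=9 $4=65526 $5=2 $6=9
PC=7  bne  $3, $0, L11       | $0=0 $1=14 $2=2 $3=9 $4=65526 $5=2 $6=9  [TAKEN]
PC=8  and  $3, $3, $0        | $0=0 $1=14 $2=2 $3=0 $4=65526 $5=2 $6=9
PC=11 andi  $1, $1, 5        | $0=0 $1=4 $2=2 $3=0 $4=65526 $5=2 $6=9
PC=12 ori   $4, $5, 6        | $0=0 $1=4 $2=2 $3=0 $4=6 $5=2 $6=9

$0=0 $1=4 $2=2 $3=0 $4=6 $5=2 $6=9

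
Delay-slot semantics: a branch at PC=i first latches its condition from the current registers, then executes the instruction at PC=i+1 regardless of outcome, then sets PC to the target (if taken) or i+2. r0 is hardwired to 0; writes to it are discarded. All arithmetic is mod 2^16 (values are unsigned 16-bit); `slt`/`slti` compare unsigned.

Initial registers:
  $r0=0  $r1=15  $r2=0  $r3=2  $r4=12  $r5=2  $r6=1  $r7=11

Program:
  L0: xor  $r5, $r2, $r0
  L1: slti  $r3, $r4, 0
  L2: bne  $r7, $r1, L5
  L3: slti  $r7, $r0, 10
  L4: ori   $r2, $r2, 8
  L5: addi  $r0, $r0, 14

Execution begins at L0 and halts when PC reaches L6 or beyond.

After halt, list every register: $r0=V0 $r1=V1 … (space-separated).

  step pc=0: xor  $r5, $r2, $r0  regs=(0,15,0,2,12,0,1,11)
  step pc=1: slti  $r3, $r4, 0  regs=(0,15,0,0,12,0,1,11)
  step pc=2: bne  $r7, $r1, L5  cond=T  regs=(0,15,0,0,12,0,1,11)
  step pc=3: slti  $r7, $r0, 10  regs=(0,15,0,0,12,0,1,1)
  step pc=5: addi  $r0, $r0, 14  regs=(0,15,0,0,12,0,1,1)

$r0=0 $r1=15 $r2=0 $r3=0 $r4=12 $r5=0 $r6=1 $r7=1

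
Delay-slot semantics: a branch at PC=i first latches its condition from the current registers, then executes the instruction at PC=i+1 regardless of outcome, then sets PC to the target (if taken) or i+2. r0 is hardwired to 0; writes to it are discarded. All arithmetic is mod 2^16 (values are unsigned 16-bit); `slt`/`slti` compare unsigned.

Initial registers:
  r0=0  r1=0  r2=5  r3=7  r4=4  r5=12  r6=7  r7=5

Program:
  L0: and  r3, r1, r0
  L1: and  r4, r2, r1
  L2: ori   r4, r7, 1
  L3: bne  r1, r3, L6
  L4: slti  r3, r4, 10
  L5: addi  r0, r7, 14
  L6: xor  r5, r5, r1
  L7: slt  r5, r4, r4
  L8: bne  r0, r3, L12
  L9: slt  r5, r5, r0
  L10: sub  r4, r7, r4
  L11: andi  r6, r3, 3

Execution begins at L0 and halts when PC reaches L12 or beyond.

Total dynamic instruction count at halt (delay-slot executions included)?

10

  step pc=0: and  r3, r1, r0  regs=(0,0,5,0,4,12,7,5)
  step pc=1: and  r4, r2, r1  regs=(0,0,5,0,0,12,7,5)
  step pc=2: ori   r4, r7, 1  regs=(0,0,5,0,5,12,7,5)
  step pc=3: bne  r1, r3, L6  cond=F  regs=(0,0,5,0,5,12,7,5)
  step pc=4: slti  r3, r4, 10  regs=(0,0,5,1,5,12,7,5)
  step pc=5: addi  r0, r7, 14  regs=(0,0,5,1,5,12,7,5)
  step pc=6: xor  r5, r5, r1  regs=(0,0,5,1,5,12,7,5)
  step pc=7: slt  r5, r4, r4  regs=(0,0,5,1,5,0,7,5)
  step pc=8: bne  r0, r3, L12  cond=T  regs=(0,0,5,1,5,0,7,5)
  step pc=9: slt  r5, r5, r0  regs=(0,0,5,1,5,0,7,5)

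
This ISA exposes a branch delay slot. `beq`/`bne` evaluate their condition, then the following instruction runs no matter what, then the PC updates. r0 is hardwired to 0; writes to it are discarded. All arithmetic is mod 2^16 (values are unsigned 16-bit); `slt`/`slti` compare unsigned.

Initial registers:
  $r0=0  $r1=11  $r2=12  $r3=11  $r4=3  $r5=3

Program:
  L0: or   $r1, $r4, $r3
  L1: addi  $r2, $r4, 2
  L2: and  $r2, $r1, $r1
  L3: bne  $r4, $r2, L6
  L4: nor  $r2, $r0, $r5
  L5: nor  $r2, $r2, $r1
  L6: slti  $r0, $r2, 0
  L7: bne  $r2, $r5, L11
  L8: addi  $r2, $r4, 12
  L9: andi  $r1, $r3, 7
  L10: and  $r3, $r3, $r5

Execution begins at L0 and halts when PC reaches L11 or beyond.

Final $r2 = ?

15

PC=0  or   $r1, $r4, $r3     | $r0=0 $r1=11 $r2=12 $r3=11 $r4=3 $r5=3
PC=1  addi  $r2, $r4, 2      | $r0=0 $r1=11 $r2=5 $r3=11 $r4=3 $r5=3
PC=2  and  $r2, $r1, $r1     | $r0=0 $r1=11 $r2=11 $r3=11 $r4=3 $r5=3
PC=3  bne  $r4, $r2, L6      | $r0=0 $r1=11 $r2=11 $r3=11 $r4=3 $r5=3  [TAKEN]
PC=4  nor  $r2, $r0, $r5     | $r0=0 $r1=11 $r2=65532 $r3=11 $r4=3 $r5=3
PC=6  slti  $r0, $r2, 0      | $r0=0 $r1=11 $r2=65532 $r3=11 $r4=3 $r5=3
PC=7  bne  $r2, $r5, L11     | $r0=0 $r1=11 $r2=65532 $r3=11 $r4=3 $r5=3  [TAKEN]
PC=8  addi  $r2, $r4, 12     | $r0=0 $r1=11 $r2=15 $r3=11 $r4=3 $r5=3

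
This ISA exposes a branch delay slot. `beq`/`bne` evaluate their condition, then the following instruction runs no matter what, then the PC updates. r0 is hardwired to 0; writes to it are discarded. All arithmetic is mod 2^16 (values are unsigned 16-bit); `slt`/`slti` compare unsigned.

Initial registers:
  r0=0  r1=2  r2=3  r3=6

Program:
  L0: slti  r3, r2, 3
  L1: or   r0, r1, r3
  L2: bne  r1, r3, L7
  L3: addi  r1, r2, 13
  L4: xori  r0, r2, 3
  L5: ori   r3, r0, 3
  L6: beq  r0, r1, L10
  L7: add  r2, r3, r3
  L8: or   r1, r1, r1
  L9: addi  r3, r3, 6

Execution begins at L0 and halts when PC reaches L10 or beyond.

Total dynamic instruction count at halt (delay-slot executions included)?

7

[0] slti  r3, r2, 3  →  {r0:0, r1:2, r2:3, r3:0}
[1] or   r0, r1, r3  →  {r0:0, r1:2, r2:3, r3:0}
[2] bne  r1, r3, L7  →  {r0:0, r1:2, r2:3, r3:0}  ⟨branch taken⟩
[3] addi  r1, r2, 13  →  {r0:0, r1:16, r2:3, r3:0}
[7] add  r2, r3, r3  →  {r0:0, r1:16, r2:0, r3:0}
[8] or   r1, r1, r1  →  {r0:0, r1:16, r2:0, r3:0}
[9] addi  r3, r3, 6  →  {r0:0, r1:16, r2:0, r3:6}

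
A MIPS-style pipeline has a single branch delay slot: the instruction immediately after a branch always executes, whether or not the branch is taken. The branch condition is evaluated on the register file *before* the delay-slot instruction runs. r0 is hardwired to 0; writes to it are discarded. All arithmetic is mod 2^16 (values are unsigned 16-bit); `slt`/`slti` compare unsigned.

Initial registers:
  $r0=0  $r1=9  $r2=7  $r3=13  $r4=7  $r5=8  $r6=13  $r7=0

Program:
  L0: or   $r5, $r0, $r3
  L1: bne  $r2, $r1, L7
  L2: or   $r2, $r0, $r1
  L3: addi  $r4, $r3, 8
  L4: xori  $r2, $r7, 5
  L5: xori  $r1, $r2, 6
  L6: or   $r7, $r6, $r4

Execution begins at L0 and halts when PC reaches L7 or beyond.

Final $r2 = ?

[0] or   $r5, $r0, $r3  →  {$r0:0, $r1:9, $r2:7, $r3:13, $r4:7, $r5:13, $r6:13, $r7:0}
[1] bne  $r2, $r1, L7  →  {$r0:0, $r1:9, $r2:7, $r3:13, $r4:7, $r5:13, $r6:13, $r7:0}  ⟨branch taken⟩
[2] or   $r2, $r0, $r1  →  {$r0:0, $r1:9, $r2:9, $r3:13, $r4:7, $r5:13, $r6:13, $r7:0}

9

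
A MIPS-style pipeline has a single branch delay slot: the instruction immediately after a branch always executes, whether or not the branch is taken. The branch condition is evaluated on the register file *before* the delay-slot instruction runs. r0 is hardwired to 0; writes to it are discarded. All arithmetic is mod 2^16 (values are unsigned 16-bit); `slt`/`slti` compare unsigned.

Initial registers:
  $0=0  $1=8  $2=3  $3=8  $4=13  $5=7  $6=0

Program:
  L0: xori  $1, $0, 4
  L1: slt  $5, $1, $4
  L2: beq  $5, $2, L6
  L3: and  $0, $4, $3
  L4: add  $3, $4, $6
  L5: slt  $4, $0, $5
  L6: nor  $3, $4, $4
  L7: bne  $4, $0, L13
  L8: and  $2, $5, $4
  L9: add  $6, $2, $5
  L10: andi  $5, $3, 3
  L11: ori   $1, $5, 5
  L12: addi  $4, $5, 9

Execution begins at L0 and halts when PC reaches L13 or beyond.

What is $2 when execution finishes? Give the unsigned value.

1

[0] xori  $1, $0, 4  →  {$0:0, $1:4, $2:3, $3:8, $4:13, $5:7, $6:0}
[1] slt  $5, $1, $4  →  {$0:0, $1:4, $2:3, $3:8, $4:13, $5:1, $6:0}
[2] beq  $5, $2, L6  →  {$0:0, $1:4, $2:3, $3:8, $4:13, $5:1, $6:0}  ⟨branch fallthrough⟩
[3] and  $0, $4, $3  →  {$0:0, $1:4, $2:3, $3:8, $4:13, $5:1, $6:0}
[4] add  $3, $4, $6  →  {$0:0, $1:4, $2:3, $3:13, $4:13, $5:1, $6:0}
[5] slt  $4, $0, $5  →  {$0:0, $1:4, $2:3, $3:13, $4:1, $5:1, $6:0}
[6] nor  $3, $4, $4  →  {$0:0, $1:4, $2:3, $3:65534, $4:1, $5:1, $6:0}
[7] bne  $4, $0, L13  →  {$0:0, $1:4, $2:3, $3:65534, $4:1, $5:1, $6:0}  ⟨branch taken⟩
[8] and  $2, $5, $4  →  {$0:0, $1:4, $2:1, $3:65534, $4:1, $5:1, $6:0}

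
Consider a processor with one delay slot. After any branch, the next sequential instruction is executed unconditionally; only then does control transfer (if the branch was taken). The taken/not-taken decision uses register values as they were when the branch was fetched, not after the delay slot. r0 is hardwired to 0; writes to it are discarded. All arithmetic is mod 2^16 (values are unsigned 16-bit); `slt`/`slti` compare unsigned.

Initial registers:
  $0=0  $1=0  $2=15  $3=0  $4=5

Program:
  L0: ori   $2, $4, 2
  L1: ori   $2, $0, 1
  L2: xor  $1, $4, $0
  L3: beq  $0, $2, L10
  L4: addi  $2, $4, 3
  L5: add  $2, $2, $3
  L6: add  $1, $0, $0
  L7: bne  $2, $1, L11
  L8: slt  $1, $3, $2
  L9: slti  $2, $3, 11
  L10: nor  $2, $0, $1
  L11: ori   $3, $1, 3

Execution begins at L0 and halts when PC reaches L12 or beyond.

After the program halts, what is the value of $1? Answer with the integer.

1

PC=0  ori   $2, $4, 2        | $0=0 $1=0 $2=7 $3=0 $4=5
PC=1  ori   $2, $0, 1        | $0=0 $1=0 $2=1 $3=0 $4=5
PC=2  xor  $1, $4, $0        | $0=0 $1=5 $2=1 $3=0 $4=5
PC=3  beq  $0, $2, L10       | $0=0 $1=5 $2=1 $3=0 $4=5  [not taken]
PC=4  addi  $2, $4, 3        | $0=0 $1=5 $2=8 $3=0 $4=5
PC=5  add  $2, $2, $3        | $0=0 $1=5 $2=8 $3=0 $4=5
PC=6  add  $1, $0, $0        | $0=0 $1=0 $2=8 $3=0 $4=5
PC=7  bne  $2, $1, L11       | $0=0 $1=0 $2=8 $3=0 $4=5  [TAKEN]
PC=8  slt  $1, $3, $2        | $0=0 $1=1 $2=8 $3=0 $4=5
PC=11 ori   $3, $1, 3        | $0=0 $1=1 $2=8 $3=3 $4=5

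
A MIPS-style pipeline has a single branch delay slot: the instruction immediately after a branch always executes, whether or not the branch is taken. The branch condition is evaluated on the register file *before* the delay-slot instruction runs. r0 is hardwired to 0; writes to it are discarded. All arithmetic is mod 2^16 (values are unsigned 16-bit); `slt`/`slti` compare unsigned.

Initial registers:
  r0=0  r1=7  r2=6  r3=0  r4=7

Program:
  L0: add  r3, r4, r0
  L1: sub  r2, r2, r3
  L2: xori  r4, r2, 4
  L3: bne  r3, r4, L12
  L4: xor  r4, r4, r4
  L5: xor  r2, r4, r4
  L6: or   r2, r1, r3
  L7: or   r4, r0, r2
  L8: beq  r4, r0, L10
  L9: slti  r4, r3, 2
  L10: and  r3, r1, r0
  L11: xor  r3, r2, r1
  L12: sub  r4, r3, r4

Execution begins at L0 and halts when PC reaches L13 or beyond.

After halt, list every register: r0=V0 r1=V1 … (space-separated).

[0] add  r3, r4, r0  →  {r0:0, r1:7, r2:6, r3:7, r4:7}
[1] sub  r2, r2, r3  →  {r0:0, r1:7, r2:65535, r3:7, r4:7}
[2] xori  r4, r2, 4  →  {r0:0, r1:7, r2:65535, r3:7, r4:65531}
[3] bne  r3, r4, L12  →  {r0:0, r1:7, r2:65535, r3:7, r4:65531}  ⟨branch taken⟩
[4] xor  r4, r4, r4  →  {r0:0, r1:7, r2:65535, r3:7, r4:0}
[12] sub  r4, r3, r4  →  {r0:0, r1:7, r2:65535, r3:7, r4:7}

r0=0 r1=7 r2=65535 r3=7 r4=7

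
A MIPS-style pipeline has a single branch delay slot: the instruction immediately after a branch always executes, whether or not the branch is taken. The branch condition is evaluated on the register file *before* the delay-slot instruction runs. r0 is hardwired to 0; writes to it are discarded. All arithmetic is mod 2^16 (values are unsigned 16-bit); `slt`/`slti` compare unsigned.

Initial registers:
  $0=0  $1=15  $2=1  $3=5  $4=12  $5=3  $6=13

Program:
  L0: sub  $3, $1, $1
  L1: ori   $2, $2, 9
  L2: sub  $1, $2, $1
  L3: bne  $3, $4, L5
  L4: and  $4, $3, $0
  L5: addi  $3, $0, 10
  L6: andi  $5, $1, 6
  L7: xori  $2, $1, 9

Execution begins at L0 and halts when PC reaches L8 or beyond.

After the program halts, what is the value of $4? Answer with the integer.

0

#0 sub  $3, $1, $1 ; 0/15/1/0/12/3/13
#1 ori   $2, $2, 9 ; 0/15/9/0/12/3/13
#2 sub  $1, $2, $1 ; 0/65530/9/0/12/3/13
#3 bne  $3, $4, L5 ; 0/65530/9/0/12/3/13 ; →target
#4 and  $4, $3, $0 ; 0/65530/9/0/0/3/13
#5 addi  $3, $0, 10 ; 0/65530/9/10/0/3/13
#6 andi  $5, $1, 6 ; 0/65530/9/10/0/2/13
#7 xori  $2, $1, 9 ; 0/65530/65523/10/0/2/13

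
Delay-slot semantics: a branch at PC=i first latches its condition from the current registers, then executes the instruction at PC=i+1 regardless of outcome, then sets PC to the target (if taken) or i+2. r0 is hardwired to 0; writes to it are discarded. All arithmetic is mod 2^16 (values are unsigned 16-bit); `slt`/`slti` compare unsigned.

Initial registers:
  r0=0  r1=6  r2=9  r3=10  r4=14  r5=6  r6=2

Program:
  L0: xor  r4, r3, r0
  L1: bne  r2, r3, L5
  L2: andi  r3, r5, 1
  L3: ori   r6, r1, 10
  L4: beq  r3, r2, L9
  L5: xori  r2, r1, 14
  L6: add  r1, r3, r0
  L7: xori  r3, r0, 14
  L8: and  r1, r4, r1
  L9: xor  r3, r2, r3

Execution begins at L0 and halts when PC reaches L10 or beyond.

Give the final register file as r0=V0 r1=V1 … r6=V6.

r0=0 r1=0 r2=8 r3=6 r4=10 r5=6 r6=2

  step pc=0: xor  r4, r3, r0  regs=(0,6,9,10,10,6,2)
  step pc=1: bne  r2, r3, L5  cond=T  regs=(0,6,9,10,10,6,2)
  step pc=2: andi  r3, r5, 1  regs=(0,6,9,0,10,6,2)
  step pc=5: xori  r2, r1, 14  regs=(0,6,8,0,10,6,2)
  step pc=6: add  r1, r3, r0  regs=(0,0,8,0,10,6,2)
  step pc=7: xori  r3, r0, 14  regs=(0,0,8,14,10,6,2)
  step pc=8: and  r1, r4, r1  regs=(0,0,8,14,10,6,2)
  step pc=9: xor  r3, r2, r3  regs=(0,0,8,6,10,6,2)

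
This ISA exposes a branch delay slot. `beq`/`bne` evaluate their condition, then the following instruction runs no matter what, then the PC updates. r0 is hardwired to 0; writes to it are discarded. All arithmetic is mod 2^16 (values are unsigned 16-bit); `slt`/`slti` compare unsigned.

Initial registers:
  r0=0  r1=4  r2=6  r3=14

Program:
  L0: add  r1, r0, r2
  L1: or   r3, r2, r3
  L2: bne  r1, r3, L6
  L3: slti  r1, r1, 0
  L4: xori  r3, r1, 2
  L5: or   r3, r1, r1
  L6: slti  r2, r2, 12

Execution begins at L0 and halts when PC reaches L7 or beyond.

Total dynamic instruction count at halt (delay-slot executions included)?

[0] add  r1, r0, r2  →  {r0:0, r1:6, r2:6, r3:14}
[1] or   r3, r2, r3  →  {r0:0, r1:6, r2:6, r3:14}
[2] bne  r1, r3, L6  →  {r0:0, r1:6, r2:6, r3:14}  ⟨branch taken⟩
[3] slti  r1, r1, 0  →  {r0:0, r1:0, r2:6, r3:14}
[6] slti  r2, r2, 12  →  {r0:0, r1:0, r2:1, r3:14}

5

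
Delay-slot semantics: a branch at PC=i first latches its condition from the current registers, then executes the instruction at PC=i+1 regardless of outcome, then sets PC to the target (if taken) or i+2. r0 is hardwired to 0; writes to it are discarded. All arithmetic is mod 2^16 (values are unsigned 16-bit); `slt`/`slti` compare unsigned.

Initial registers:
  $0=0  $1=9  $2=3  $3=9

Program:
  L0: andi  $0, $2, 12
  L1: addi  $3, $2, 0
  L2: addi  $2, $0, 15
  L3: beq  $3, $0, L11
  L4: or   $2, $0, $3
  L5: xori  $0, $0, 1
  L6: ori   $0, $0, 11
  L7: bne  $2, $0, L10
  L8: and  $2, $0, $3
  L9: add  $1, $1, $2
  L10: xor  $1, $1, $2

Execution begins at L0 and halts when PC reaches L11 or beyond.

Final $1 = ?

9

[0] andi  $0, $2, 12  →  {$0:0, $1:9, $2:3, $3:9}
[1] addi  $3, $2, 0  →  {$0:0, $1:9, $2:3, $3:3}
[2] addi  $2, $0, 15  →  {$0:0, $1:9, $2:15, $3:3}
[3] beq  $3, $0, L11  →  {$0:0, $1:9, $2:15, $3:3}  ⟨branch fallthrough⟩
[4] or   $2, $0, $3  →  {$0:0, $1:9, $2:3, $3:3}
[5] xori  $0, $0, 1  →  {$0:0, $1:9, $2:3, $3:3}
[6] ori   $0, $0, 11  →  {$0:0, $1:9, $2:3, $3:3}
[7] bne  $2, $0, L10  →  {$0:0, $1:9, $2:3, $3:3}  ⟨branch taken⟩
[8] and  $2, $0, $3  →  {$0:0, $1:9, $2:0, $3:3}
[10] xor  $1, $1, $2  →  {$0:0, $1:9, $2:0, $3:3}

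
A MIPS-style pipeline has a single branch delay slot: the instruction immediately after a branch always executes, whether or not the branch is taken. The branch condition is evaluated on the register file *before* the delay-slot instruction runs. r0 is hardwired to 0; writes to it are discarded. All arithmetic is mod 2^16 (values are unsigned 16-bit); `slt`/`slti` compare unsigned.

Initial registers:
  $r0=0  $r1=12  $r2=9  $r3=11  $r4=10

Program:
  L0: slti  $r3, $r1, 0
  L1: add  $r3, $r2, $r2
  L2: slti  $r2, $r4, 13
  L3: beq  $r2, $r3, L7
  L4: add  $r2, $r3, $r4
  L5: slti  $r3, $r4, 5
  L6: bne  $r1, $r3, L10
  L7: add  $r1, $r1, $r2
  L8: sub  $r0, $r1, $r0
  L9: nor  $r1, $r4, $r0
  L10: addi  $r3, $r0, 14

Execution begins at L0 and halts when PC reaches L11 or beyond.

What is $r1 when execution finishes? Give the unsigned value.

[0] slti  $r3, $r1, 0  →  {$r0:0, $r1:12, $r2:9, $r3:0, $r4:10}
[1] add  $r3, $r2, $r2  →  {$r0:0, $r1:12, $r2:9, $r3:18, $r4:10}
[2] slti  $r2, $r4, 13  →  {$r0:0, $r1:12, $r2:1, $r3:18, $r4:10}
[3] beq  $r2, $r3, L7  →  {$r0:0, $r1:12, $r2:1, $r3:18, $r4:10}  ⟨branch fallthrough⟩
[4] add  $r2, $r3, $r4  →  {$r0:0, $r1:12, $r2:28, $r3:18, $r4:10}
[5] slti  $r3, $r4, 5  →  {$r0:0, $r1:12, $r2:28, $r3:0, $r4:10}
[6] bne  $r1, $r3, L10  →  {$r0:0, $r1:12, $r2:28, $r3:0, $r4:10}  ⟨branch taken⟩
[7] add  $r1, $r1, $r2  →  {$r0:0, $r1:40, $r2:28, $r3:0, $r4:10}
[10] addi  $r3, $r0, 14  →  {$r0:0, $r1:40, $r2:28, $r3:14, $r4:10}

40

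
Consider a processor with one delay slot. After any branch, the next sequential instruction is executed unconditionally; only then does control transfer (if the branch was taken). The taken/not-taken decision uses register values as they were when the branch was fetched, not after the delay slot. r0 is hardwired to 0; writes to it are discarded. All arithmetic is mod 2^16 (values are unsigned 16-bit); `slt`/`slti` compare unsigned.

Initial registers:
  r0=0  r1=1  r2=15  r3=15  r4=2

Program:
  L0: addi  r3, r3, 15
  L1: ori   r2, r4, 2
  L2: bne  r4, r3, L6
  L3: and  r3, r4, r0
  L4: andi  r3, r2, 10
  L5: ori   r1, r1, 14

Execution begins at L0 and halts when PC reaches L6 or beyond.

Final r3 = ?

#0 addi  r3, r3, 15 ; 0/1/15/30/2
#1 ori   r2, r4, 2 ; 0/1/2/30/2
#2 bne  r4, r3, L6 ; 0/1/2/30/2 ; →target
#3 and  r3, r4, r0 ; 0/1/2/0/2

0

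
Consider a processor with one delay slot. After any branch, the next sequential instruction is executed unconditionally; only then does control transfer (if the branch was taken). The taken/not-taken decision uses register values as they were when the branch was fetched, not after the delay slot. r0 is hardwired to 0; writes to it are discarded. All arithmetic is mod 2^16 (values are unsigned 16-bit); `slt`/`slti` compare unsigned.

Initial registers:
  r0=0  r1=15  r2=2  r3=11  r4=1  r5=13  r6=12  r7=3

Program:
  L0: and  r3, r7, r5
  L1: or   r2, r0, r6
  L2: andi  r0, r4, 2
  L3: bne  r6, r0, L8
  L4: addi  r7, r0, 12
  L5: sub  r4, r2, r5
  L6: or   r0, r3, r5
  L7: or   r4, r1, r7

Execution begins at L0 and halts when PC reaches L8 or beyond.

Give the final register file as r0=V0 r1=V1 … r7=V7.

r0=0 r1=15 r2=12 r3=1 r4=1 r5=13 r6=12 r7=12

#0 and  r3, r7, r5 ; 0/15/2/1/1/13/12/3
#1 or   r2, r0, r6 ; 0/15/12/1/1/13/12/3
#2 andi  r0, r4, 2 ; 0/15/12/1/1/13/12/3
#3 bne  r6, r0, L8 ; 0/15/12/1/1/13/12/3 ; →target
#4 addi  r7, r0, 12 ; 0/15/12/1/1/13/12/12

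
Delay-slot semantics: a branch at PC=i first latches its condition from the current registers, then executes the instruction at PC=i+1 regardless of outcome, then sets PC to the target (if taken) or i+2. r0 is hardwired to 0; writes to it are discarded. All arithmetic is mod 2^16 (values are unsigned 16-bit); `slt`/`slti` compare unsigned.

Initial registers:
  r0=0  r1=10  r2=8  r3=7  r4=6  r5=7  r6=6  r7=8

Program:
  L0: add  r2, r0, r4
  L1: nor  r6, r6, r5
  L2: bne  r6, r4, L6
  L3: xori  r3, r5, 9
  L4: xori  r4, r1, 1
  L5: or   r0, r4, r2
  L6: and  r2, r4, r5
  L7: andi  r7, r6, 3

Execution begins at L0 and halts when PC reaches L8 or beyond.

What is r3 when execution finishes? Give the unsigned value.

14

PC=0  add  r2, r0, r4        | r0=0 r1=10 r2=6 r3=7 r4=6 r5=7 r6=6 r7=8
PC=1  nor  r6, r6, r5        | r0=0 r1=10 r2=6 r3=7 r4=6 r5=7 r6=65528 r7=8
PC=2  bne  r6, r4, L6        | r0=0 r1=10 r2=6 r3=7 r4=6 r5=7 r6=65528 r7=8  [TAKEN]
PC=3  xori  r3, r5, 9        | r0=0 r1=10 r2=6 r3=14 r4=6 r5=7 r6=65528 r7=8
PC=6  and  r2, r4, r5        | r0=0 r1=10 r2=6 r3=14 r4=6 r5=7 r6=65528 r7=8
PC=7  andi  r7, r6, 3        | r0=0 r1=10 r2=6 r3=14 r4=6 r5=7 r6=65528 r7=0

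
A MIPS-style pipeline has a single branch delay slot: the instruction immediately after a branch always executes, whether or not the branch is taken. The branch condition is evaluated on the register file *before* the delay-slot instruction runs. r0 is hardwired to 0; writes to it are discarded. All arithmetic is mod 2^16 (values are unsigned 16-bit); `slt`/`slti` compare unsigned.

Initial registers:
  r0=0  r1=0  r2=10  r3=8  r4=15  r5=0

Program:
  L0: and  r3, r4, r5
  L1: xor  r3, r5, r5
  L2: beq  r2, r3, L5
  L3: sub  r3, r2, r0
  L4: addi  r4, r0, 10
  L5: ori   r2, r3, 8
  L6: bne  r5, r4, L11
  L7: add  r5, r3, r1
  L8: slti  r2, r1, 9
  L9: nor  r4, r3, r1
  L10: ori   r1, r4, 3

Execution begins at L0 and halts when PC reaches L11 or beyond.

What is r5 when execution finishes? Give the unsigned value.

[0] and  r3, r4, r5  →  {r0:0, r1:0, r2:10, r3:0, r4:15, r5:0}
[1] xor  r3, r5, r5  →  {r0:0, r1:0, r2:10, r3:0, r4:15, r5:0}
[2] beq  r2, r3, L5  →  {r0:0, r1:0, r2:10, r3:0, r4:15, r5:0}  ⟨branch fallthrough⟩
[3] sub  r3, r2, r0  →  {r0:0, r1:0, r2:10, r3:10, r4:15, r5:0}
[4] addi  r4, r0, 10  →  {r0:0, r1:0, r2:10, r3:10, r4:10, r5:0}
[5] ori   r2, r3, 8  →  {r0:0, r1:0, r2:10, r3:10, r4:10, r5:0}
[6] bne  r5, r4, L11  →  {r0:0, r1:0, r2:10, r3:10, r4:10, r5:0}  ⟨branch taken⟩
[7] add  r5, r3, r1  →  {r0:0, r1:0, r2:10, r3:10, r4:10, r5:10}

10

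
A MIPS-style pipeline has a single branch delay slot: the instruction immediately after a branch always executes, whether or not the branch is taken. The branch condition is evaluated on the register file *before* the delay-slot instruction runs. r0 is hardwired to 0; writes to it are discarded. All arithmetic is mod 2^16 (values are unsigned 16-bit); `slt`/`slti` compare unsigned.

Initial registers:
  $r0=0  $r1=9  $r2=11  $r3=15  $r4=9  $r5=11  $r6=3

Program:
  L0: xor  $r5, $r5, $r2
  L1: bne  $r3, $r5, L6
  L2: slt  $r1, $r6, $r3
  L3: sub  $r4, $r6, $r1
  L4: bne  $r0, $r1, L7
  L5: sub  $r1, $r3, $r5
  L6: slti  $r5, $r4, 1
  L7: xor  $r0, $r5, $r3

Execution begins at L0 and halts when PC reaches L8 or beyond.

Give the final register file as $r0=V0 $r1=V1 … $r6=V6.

  step pc=0: xor  $r5, $r5, $r2  regs=(0,9,11,15,9,0,3)
  step pc=1: bne  $r3, $r5, L6  cond=T  regs=(0,9,11,15,9,0,3)
  step pc=2: slt  $r1, $r6, $r3  regs=(0,1,11,15,9,0,3)
  step pc=6: slti  $r5, $r4, 1  regs=(0,1,11,15,9,0,3)
  step pc=7: xor  $r0, $r5, $r3  regs=(0,1,11,15,9,0,3)

$r0=0 $r1=1 $r2=11 $r3=15 $r4=9 $r5=0 $r6=3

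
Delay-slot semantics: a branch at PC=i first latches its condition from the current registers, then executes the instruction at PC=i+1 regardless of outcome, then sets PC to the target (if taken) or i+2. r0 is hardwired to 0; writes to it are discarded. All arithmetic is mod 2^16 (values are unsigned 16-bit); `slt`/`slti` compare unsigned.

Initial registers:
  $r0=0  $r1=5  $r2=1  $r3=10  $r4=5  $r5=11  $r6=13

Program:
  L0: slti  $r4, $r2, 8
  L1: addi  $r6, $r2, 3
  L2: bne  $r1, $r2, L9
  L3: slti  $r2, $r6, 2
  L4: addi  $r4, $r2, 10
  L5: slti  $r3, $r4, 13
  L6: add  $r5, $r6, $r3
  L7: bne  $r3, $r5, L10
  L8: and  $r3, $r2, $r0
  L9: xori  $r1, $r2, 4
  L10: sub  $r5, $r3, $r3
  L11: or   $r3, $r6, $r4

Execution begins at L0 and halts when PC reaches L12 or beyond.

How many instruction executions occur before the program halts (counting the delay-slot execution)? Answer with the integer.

PC=0  slti  $r4, $r2, 8      | $r0=0 $r1=5 $r2=1 $r3=10 $r4=1 $r5=11 $r6=13
PC=1  addi  $r6, $r2, 3      | $r0=0 $r1=5 $r2=1 $r3=10 $r4=1 $r5=11 $r6=4
PC=2  bne  $r1, $r2, L9      | $r0=0 $r1=5 $r2=1 $r3=10 $r4=1 $r5=11 $r6=4  [TAKEN]
PC=3  slti  $r2, $r6, 2      | $r0=0 $r1=5 $r2=0 $r3=10 $r4=1 $r5=11 $r6=4
PC=9  xori  $r1, $r2, 4      | $r0=0 $r1=4 $r2=0 $r3=10 $r4=1 $r5=11 $r6=4
PC=10 sub  $r5, $r3, $r3     | $r0=0 $r1=4 $r2=0 $r3=10 $r4=1 $r5=0 $r6=4
PC=11 or   $r3, $r6, $r4     | $r0=0 $r1=4 $r2=0 $r3=5 $r4=1 $r5=0 $r6=4

7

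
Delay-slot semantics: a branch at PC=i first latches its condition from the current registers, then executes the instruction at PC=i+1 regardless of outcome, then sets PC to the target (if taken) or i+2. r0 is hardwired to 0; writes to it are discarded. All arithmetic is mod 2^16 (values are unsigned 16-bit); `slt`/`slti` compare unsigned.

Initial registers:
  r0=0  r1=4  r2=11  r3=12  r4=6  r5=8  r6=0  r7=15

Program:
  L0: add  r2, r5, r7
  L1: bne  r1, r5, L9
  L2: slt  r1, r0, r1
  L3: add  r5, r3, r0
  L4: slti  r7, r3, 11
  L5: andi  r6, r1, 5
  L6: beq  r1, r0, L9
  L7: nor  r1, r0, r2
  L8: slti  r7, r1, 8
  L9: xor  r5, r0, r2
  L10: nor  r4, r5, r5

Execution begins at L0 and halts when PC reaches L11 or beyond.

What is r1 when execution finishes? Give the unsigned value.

1

  step pc=0: add  r2, r5, r7  regs=(0,4,23,12,6,8,0,15)
  step pc=1: bne  r1, r5, L9  cond=T  regs=(0,4,23,12,6,8,0,15)
  step pc=2: slt  r1, r0, r1  regs=(0,1,23,12,6,8,0,15)
  step pc=9: xor  r5, r0, r2  regs=(0,1,23,12,6,23,0,15)
  step pc=10: nor  r4, r5, r5  regs=(0,1,23,12,65512,23,0,15)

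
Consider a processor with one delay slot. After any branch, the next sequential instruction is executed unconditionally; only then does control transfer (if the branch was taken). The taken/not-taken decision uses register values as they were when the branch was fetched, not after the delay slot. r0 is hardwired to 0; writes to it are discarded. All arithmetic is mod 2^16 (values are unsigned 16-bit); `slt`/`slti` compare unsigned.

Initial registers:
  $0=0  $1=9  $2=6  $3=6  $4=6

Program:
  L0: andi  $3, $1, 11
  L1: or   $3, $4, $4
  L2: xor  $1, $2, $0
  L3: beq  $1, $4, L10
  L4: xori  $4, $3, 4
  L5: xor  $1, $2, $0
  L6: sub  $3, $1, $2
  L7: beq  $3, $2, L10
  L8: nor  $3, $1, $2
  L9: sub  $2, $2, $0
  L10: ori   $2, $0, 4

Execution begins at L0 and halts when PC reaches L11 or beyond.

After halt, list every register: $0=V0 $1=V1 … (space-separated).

$0=0 $1=6 $2=4 $3=6 $4=2

[0] andi  $3, $1, 11  →  {$0:0, $1:9, $2:6, $3:9, $4:6}
[1] or   $3, $4, $4  →  {$0:0, $1:9, $2:6, $3:6, $4:6}
[2] xor  $1, $2, $0  →  {$0:0, $1:6, $2:6, $3:6, $4:6}
[3] beq  $1, $4, L10  →  {$0:0, $1:6, $2:6, $3:6, $4:6}  ⟨branch taken⟩
[4] xori  $4, $3, 4  →  {$0:0, $1:6, $2:6, $3:6, $4:2}
[10] ori   $2, $0, 4  →  {$0:0, $1:6, $2:4, $3:6, $4:2}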